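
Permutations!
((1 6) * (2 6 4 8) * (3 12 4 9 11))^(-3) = ((1 9 11 3 12 4 8 2 6))^(-3) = (1 8 3)(2 12 9)(4 11 6)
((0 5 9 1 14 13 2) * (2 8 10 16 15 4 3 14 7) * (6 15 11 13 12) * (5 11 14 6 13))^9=((0 11 5 9 1 7 2)(3 6 15 4)(8 10 16 14 12 13))^9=(0 5 1 2 11 9 7)(3 6 15 4)(8 14)(10 12)(13 16)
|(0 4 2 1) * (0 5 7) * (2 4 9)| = 6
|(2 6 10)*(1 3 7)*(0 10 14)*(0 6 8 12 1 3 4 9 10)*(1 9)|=10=|(1 4)(2 8 12 9 10)(3 7)(6 14)|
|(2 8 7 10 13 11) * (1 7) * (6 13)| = 8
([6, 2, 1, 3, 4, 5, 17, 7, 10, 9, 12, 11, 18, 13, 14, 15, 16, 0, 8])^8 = (18)(0 17 6)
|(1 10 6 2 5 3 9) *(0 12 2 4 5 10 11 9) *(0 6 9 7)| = |(0 12 2 10 9 1 11 7)(3 6 4 5)| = 8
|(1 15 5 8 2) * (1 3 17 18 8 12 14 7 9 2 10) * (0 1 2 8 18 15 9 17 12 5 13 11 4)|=|(18)(0 1 9 8 10 2 3 12 14 7 17 15 13 11 4)|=15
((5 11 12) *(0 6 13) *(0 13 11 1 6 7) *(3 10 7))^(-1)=((13)(0 3 10 7)(1 6 11 12 5))^(-1)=(13)(0 7 10 3)(1 5 12 11 6)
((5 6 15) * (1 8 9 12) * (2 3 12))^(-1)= ((1 8 9 2 3 12)(5 6 15))^(-1)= (1 12 3 2 9 8)(5 15 6)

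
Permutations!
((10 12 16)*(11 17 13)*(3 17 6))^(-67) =(3 11 17 6 13)(10 16 12)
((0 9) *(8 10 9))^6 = (0 10)(8 9)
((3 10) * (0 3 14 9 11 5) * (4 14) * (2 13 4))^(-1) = (0 5 11 9 14 4 13 2 10 3)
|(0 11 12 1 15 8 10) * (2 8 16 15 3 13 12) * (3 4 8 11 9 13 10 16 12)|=30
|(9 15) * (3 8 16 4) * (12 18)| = |(3 8 16 4)(9 15)(12 18)| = 4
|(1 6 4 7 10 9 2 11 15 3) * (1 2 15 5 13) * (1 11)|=|(1 6 4 7 10 9 15 3 2)(5 13 11)|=9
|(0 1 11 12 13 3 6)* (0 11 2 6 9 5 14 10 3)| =|(0 1 2 6 11 12 13)(3 9 5 14 10)| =35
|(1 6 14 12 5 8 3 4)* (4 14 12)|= 8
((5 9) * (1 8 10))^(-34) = ((1 8 10)(5 9))^(-34) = (1 10 8)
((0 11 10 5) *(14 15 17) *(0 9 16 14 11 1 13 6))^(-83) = (0 1 13 6)(5 17 16 10 15 9 11 14)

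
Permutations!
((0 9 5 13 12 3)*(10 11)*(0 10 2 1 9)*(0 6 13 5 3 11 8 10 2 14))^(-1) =(0 14 11 12 13 6)(1 2 3 9)(8 10)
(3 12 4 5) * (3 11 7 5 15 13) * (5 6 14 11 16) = (3 12 4 15 13)(5 16)(6 14 11 7) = [0, 1, 2, 12, 15, 16, 14, 6, 8, 9, 10, 7, 4, 3, 11, 13, 5]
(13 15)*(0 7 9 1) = (0 7 9 1)(13 15) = [7, 0, 2, 3, 4, 5, 6, 9, 8, 1, 10, 11, 12, 15, 14, 13]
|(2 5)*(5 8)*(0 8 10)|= 5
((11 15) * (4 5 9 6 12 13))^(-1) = (4 13 12 6 9 5)(11 15)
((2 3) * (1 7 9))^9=(9)(2 3)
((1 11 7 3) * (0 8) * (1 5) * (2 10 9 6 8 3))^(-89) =((0 3 5 1 11 7 2 10 9 6 8))^(-89) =(0 8 6 9 10 2 7 11 1 5 3)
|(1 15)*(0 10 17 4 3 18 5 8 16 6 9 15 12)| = |(0 10 17 4 3 18 5 8 16 6 9 15 1 12)| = 14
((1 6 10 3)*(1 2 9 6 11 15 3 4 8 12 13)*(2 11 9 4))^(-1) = (1 13 12 8 4 2 10 6 9)(3 15 11)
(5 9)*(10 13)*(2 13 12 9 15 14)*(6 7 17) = (2 13 10 12 9 5 15 14)(6 7 17) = [0, 1, 13, 3, 4, 15, 7, 17, 8, 5, 12, 11, 9, 10, 2, 14, 16, 6]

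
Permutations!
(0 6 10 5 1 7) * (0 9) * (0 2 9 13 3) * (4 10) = (0 6 4 10 5 1 7 13 3)(2 9) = [6, 7, 9, 0, 10, 1, 4, 13, 8, 2, 5, 11, 12, 3]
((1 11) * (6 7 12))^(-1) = ((1 11)(6 7 12))^(-1) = (1 11)(6 12 7)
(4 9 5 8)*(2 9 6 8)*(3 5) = (2 9 3 5)(4 6 8) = [0, 1, 9, 5, 6, 2, 8, 7, 4, 3]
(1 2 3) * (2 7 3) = (1 7 3) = [0, 7, 2, 1, 4, 5, 6, 3]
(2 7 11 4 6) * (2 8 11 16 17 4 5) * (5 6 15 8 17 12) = (2 7 16 12 5)(4 15 8 11 6 17) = [0, 1, 7, 3, 15, 2, 17, 16, 11, 9, 10, 6, 5, 13, 14, 8, 12, 4]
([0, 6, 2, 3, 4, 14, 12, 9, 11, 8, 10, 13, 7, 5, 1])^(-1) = (1 14 5 13 11 8 9 7 12 6)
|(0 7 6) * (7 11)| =|(0 11 7 6)| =4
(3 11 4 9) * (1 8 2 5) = [0, 8, 5, 11, 9, 1, 6, 7, 2, 3, 10, 4] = (1 8 2 5)(3 11 4 9)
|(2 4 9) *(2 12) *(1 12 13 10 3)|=8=|(1 12 2 4 9 13 10 3)|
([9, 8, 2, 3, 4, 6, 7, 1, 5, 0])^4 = (9)(1 7 6 5 8)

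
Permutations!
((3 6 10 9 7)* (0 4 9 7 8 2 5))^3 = (0 8)(2 4)(3 7 10 6)(5 9)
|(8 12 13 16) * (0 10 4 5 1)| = 20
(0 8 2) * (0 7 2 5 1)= (0 8 5 1)(2 7)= [8, 0, 7, 3, 4, 1, 6, 2, 5]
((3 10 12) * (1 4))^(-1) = (1 4)(3 12 10)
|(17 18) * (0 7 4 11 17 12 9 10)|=9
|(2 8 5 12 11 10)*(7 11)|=7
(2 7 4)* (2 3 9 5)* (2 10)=(2 7 4 3 9 5 10)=[0, 1, 7, 9, 3, 10, 6, 4, 8, 5, 2]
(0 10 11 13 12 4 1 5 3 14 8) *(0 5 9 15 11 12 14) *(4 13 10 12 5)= (0 12 13 14 8 4 1 9 15 11 10 5 3)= [12, 9, 2, 0, 1, 3, 6, 7, 4, 15, 5, 10, 13, 14, 8, 11]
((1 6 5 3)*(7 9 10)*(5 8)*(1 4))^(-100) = ((1 6 8 5 3 4)(7 9 10))^(-100) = (1 8 3)(4 6 5)(7 10 9)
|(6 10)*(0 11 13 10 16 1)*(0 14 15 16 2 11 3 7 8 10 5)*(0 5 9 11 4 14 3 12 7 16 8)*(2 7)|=|(0 12 2 4 14 15 8 10 6 7)(1 3 16)(9 11 13)|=30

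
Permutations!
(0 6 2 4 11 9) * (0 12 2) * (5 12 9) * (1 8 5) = (0 6)(1 8 5 12 2 4 11) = [6, 8, 4, 3, 11, 12, 0, 7, 5, 9, 10, 1, 2]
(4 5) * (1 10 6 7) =[0, 10, 2, 3, 5, 4, 7, 1, 8, 9, 6] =(1 10 6 7)(4 5)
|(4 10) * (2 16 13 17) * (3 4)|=12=|(2 16 13 17)(3 4 10)|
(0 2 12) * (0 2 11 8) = (0 11 8)(2 12) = [11, 1, 12, 3, 4, 5, 6, 7, 0, 9, 10, 8, 2]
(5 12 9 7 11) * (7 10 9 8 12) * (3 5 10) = (3 5 7 11 10 9)(8 12) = [0, 1, 2, 5, 4, 7, 6, 11, 12, 3, 9, 10, 8]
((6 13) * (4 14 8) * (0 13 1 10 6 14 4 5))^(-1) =(0 5 8 14 13)(1 6 10)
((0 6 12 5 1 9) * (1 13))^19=(0 1 5 6 9 13 12)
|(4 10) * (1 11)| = 2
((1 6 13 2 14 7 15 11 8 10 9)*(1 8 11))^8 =(1 6 13 2 14 7 15)(8 9 10)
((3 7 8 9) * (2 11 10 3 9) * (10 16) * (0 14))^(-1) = (0 14)(2 8 7 3 10 16 11)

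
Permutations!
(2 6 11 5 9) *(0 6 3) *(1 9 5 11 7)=(11)(0 6 7 1 9 2 3)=[6, 9, 3, 0, 4, 5, 7, 1, 8, 2, 10, 11]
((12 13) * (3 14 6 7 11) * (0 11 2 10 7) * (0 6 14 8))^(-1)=((14)(0 11 3 8)(2 10 7)(12 13))^(-1)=(14)(0 8 3 11)(2 7 10)(12 13)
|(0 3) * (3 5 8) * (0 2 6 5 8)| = |(0 8 3 2 6 5)| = 6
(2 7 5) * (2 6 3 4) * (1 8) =(1 8)(2 7 5 6 3 4) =[0, 8, 7, 4, 2, 6, 3, 5, 1]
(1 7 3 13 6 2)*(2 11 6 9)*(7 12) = (1 12 7 3 13 9 2)(6 11) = [0, 12, 1, 13, 4, 5, 11, 3, 8, 2, 10, 6, 7, 9]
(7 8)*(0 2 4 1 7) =(0 2 4 1 7 8) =[2, 7, 4, 3, 1, 5, 6, 8, 0]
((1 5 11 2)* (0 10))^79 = ((0 10)(1 5 11 2))^79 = (0 10)(1 2 11 5)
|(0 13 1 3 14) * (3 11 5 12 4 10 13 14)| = |(0 14)(1 11 5 12 4 10 13)| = 14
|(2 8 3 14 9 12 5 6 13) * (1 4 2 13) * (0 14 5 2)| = 11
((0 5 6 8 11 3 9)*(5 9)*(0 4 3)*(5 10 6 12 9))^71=((0 5 12 9 4 3 10 6 8 11))^71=(0 5 12 9 4 3 10 6 8 11)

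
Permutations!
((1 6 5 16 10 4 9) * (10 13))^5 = (1 10 5 9 13 6 4 16)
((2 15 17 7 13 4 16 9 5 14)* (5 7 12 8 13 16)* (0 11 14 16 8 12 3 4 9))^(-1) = (0 16 5 4 3 17 15 2 14 11)(7 9 13 8)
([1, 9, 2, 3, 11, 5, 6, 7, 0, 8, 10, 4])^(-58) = (11)(0 9)(1 8)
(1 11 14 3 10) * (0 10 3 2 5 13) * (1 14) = [10, 11, 5, 3, 4, 13, 6, 7, 8, 9, 14, 1, 12, 0, 2] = (0 10 14 2 5 13)(1 11)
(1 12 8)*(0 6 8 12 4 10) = [6, 4, 2, 3, 10, 5, 8, 7, 1, 9, 0, 11, 12] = (12)(0 6 8 1 4 10)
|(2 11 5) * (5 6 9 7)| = 6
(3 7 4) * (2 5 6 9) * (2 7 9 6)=(2 5)(3 9 7 4)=[0, 1, 5, 9, 3, 2, 6, 4, 8, 7]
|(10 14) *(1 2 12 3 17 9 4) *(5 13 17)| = |(1 2 12 3 5 13 17 9 4)(10 14)| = 18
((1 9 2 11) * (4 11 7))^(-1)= (1 11 4 7 2 9)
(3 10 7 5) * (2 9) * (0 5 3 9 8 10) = (0 5 9 2 8 10 7 3) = [5, 1, 8, 0, 4, 9, 6, 3, 10, 2, 7]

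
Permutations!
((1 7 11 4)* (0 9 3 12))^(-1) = ((0 9 3 12)(1 7 11 4))^(-1) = (0 12 3 9)(1 4 11 7)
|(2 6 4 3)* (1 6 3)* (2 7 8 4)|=|(1 6 2 3 7 8 4)|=7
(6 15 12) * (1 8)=[0, 8, 2, 3, 4, 5, 15, 7, 1, 9, 10, 11, 6, 13, 14, 12]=(1 8)(6 15 12)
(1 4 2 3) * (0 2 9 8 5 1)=(0 2 3)(1 4 9 8 5)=[2, 4, 3, 0, 9, 1, 6, 7, 5, 8]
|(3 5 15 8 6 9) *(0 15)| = |(0 15 8 6 9 3 5)| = 7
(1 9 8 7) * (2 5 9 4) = (1 4 2 5 9 8 7) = [0, 4, 5, 3, 2, 9, 6, 1, 7, 8]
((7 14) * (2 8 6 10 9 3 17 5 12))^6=(2 17 10)(3 6 12)(5 9 8)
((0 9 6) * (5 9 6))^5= (0 6)(5 9)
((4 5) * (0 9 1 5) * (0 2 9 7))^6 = (1 5 4 2 9)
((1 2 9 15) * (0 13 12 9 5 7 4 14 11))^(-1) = (0 11 14 4 7 5 2 1 15 9 12 13)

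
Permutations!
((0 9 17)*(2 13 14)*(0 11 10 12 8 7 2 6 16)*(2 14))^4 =(0 10 14 9 12 6 17 8 16 11 7)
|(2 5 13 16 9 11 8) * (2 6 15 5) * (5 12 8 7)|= |(5 13 16 9 11 7)(6 15 12 8)|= 12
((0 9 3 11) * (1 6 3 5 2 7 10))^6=(0 1 5 3 7)(2 11 10 9 6)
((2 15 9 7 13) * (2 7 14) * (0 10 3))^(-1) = ((0 10 3)(2 15 9 14)(7 13))^(-1) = (0 3 10)(2 14 9 15)(7 13)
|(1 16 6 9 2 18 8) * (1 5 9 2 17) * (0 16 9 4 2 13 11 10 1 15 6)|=40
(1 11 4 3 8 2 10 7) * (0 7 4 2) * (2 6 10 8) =(0 7 1 11 6 10 4 3 2 8) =[7, 11, 8, 2, 3, 5, 10, 1, 0, 9, 4, 6]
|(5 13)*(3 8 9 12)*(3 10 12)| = 6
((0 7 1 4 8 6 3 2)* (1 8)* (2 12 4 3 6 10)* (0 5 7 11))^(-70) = (1 12)(3 4)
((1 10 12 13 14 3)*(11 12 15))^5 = ((1 10 15 11 12 13 14 3))^5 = (1 13 15 3 12 10 14 11)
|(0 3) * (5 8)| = 2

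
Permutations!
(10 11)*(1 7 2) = (1 7 2)(10 11) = [0, 7, 1, 3, 4, 5, 6, 2, 8, 9, 11, 10]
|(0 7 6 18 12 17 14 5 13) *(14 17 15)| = 9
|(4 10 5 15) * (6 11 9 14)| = 4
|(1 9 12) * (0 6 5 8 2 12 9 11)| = |(0 6 5 8 2 12 1 11)| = 8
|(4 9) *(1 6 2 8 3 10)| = 6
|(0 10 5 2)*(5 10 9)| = |(10)(0 9 5 2)| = 4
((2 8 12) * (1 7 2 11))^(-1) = ((1 7 2 8 12 11))^(-1) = (1 11 12 8 2 7)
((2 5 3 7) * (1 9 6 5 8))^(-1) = (1 8 2 7 3 5 6 9)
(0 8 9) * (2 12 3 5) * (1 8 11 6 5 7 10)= (0 11 6 5 2 12 3 7 10 1 8 9)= [11, 8, 12, 7, 4, 2, 5, 10, 9, 0, 1, 6, 3]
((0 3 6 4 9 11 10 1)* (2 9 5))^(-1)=((0 3 6 4 5 2 9 11 10 1))^(-1)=(0 1 10 11 9 2 5 4 6 3)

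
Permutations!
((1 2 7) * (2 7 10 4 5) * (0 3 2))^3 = ((0 3 2 10 4 5)(1 7))^3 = (0 10)(1 7)(2 5)(3 4)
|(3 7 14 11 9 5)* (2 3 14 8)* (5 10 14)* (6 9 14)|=12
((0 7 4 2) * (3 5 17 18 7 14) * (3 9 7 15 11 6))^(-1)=((0 14 9 7 4 2)(3 5 17 18 15 11 6))^(-1)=(0 2 4 7 9 14)(3 6 11 15 18 17 5)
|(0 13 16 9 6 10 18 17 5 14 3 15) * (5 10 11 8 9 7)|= |(0 13 16 7 5 14 3 15)(6 11 8 9)(10 18 17)|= 24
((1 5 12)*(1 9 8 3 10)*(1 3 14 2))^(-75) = (1 12 8 2 5 9 14)(3 10)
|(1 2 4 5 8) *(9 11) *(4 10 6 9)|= 9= |(1 2 10 6 9 11 4 5 8)|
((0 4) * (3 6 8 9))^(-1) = (0 4)(3 9 8 6) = ((0 4)(3 6 8 9))^(-1)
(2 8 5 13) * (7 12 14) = (2 8 5 13)(7 12 14) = [0, 1, 8, 3, 4, 13, 6, 12, 5, 9, 10, 11, 14, 2, 7]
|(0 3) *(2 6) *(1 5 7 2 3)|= 7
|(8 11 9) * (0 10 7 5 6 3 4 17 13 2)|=|(0 10 7 5 6 3 4 17 13 2)(8 11 9)|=30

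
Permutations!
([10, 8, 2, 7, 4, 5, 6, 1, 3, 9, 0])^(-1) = [10, 7, 2, 8, 4, 5, 6, 3, 1, 9, 0]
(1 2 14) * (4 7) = [0, 2, 14, 3, 7, 5, 6, 4, 8, 9, 10, 11, 12, 13, 1] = (1 2 14)(4 7)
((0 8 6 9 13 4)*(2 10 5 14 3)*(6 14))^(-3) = (0 9 10 14 4 6 2 8 13 5 3)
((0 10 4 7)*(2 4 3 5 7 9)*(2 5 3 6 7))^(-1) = ((0 10 6 7)(2 4 9 5))^(-1) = (0 7 6 10)(2 5 9 4)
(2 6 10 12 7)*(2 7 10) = (2 6)(10 12) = [0, 1, 6, 3, 4, 5, 2, 7, 8, 9, 12, 11, 10]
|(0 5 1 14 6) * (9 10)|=|(0 5 1 14 6)(9 10)|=10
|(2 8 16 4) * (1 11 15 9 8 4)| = 6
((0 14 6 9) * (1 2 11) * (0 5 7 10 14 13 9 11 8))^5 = ((0 13 9 5 7 10 14 6 11 1 2 8))^5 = (0 10 2 5 11 13 14 8 7 1 9 6)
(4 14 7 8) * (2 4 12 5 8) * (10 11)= (2 4 14 7)(5 8 12)(10 11)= [0, 1, 4, 3, 14, 8, 6, 2, 12, 9, 11, 10, 5, 13, 7]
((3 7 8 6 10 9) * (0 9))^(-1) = (0 10 6 8 7 3 9)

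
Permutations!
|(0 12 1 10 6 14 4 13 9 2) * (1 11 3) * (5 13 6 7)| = 33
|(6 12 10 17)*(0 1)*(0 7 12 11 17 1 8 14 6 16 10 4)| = |(0 8 14 6 11 17 16 10 1 7 12 4)| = 12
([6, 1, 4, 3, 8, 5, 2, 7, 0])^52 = [2, 1, 8, 3, 0, 5, 4, 7, 6]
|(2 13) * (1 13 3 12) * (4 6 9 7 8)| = |(1 13 2 3 12)(4 6 9 7 8)| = 5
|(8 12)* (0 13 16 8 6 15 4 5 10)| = |(0 13 16 8 12 6 15 4 5 10)| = 10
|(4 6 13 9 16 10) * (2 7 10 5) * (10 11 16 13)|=30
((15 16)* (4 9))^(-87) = (4 9)(15 16)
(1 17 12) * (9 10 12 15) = (1 17 15 9 10 12) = [0, 17, 2, 3, 4, 5, 6, 7, 8, 10, 12, 11, 1, 13, 14, 9, 16, 15]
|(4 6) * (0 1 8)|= 6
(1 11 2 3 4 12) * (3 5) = (1 11 2 5 3 4 12) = [0, 11, 5, 4, 12, 3, 6, 7, 8, 9, 10, 2, 1]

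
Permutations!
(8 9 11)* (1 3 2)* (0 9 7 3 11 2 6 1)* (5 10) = (0 9 2)(1 11 8 7 3 6)(5 10) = [9, 11, 0, 6, 4, 10, 1, 3, 7, 2, 5, 8]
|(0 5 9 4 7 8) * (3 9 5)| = |(0 3 9 4 7 8)| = 6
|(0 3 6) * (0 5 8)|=5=|(0 3 6 5 8)|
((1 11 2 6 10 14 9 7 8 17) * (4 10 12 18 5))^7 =(1 4)(2 14)(5 17)(6 9)(7 12)(8 18)(10 11)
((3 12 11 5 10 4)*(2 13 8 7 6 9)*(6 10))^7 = (2 12 8 5 10 9 3 13 11 7 6 4)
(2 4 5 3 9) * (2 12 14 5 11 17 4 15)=(2 15)(3 9 12 14 5)(4 11 17)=[0, 1, 15, 9, 11, 3, 6, 7, 8, 12, 10, 17, 14, 13, 5, 2, 16, 4]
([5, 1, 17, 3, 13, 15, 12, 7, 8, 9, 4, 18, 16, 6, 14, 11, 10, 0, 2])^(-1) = [17, 1, 18, 3, 10, 0, 13, 7, 8, 9, 16, 15, 6, 4, 14, 5, 12, 2, 11]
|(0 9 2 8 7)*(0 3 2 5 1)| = |(0 9 5 1)(2 8 7 3)| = 4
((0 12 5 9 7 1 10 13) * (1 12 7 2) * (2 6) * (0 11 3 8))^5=((0 7 12 5 9 6 2 1 10 13 11 3 8))^5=(0 6 11 12 1 8 9 13 7 2 3 5 10)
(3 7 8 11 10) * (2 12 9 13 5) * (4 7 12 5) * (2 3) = [0, 1, 5, 12, 7, 3, 6, 8, 11, 13, 2, 10, 9, 4] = (2 5 3 12 9 13 4 7 8 11 10)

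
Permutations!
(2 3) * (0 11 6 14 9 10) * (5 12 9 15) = [11, 1, 3, 2, 4, 12, 14, 7, 8, 10, 0, 6, 9, 13, 15, 5] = (0 11 6 14 15 5 12 9 10)(2 3)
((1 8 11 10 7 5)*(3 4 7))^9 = ((1 8 11 10 3 4 7 5))^9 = (1 8 11 10 3 4 7 5)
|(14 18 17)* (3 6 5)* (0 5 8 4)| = 6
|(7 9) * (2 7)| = 3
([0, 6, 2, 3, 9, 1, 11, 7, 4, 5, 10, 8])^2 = (1 11 4 5 6 8 9)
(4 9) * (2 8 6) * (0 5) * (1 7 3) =(0 5)(1 7 3)(2 8 6)(4 9) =[5, 7, 8, 1, 9, 0, 2, 3, 6, 4]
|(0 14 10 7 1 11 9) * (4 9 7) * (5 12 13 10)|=|(0 14 5 12 13 10 4 9)(1 11 7)|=24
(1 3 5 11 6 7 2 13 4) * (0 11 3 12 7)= [11, 12, 13, 5, 1, 3, 0, 2, 8, 9, 10, 6, 7, 4]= (0 11 6)(1 12 7 2 13 4)(3 5)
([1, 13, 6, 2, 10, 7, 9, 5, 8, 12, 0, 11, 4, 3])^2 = (0 13 2 9 4)(1 3 6 12 10)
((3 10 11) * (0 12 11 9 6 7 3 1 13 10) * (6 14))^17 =(0 9 12 14 11 6 1 7 13 3 10)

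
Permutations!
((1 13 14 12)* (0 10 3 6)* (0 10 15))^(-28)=(15)(3 10 6)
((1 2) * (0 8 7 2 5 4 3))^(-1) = (0 3 4 5 1 2 7 8)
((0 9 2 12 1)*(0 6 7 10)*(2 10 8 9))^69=((0 2 12 1 6 7 8 9 10))^69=(0 8 1)(2 9 6)(7 12 10)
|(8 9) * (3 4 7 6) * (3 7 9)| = |(3 4 9 8)(6 7)| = 4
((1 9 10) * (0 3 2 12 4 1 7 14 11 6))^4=(0 4 7)(1 14 3)(2 9 11)(6 12 10)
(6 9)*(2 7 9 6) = [0, 1, 7, 3, 4, 5, 6, 9, 8, 2] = (2 7 9)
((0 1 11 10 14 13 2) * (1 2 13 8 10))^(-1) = ((0 2)(1 11)(8 10 14))^(-1) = (0 2)(1 11)(8 14 10)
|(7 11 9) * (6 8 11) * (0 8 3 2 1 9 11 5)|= 6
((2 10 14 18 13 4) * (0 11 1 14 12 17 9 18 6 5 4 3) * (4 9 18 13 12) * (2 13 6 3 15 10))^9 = ((0 11 1 14 3)(4 13 15 10)(5 9 6)(12 17 18))^9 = (18)(0 3 14 1 11)(4 13 15 10)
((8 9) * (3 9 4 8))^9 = (3 9)(4 8)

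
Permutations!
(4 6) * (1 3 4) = (1 3 4 6) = [0, 3, 2, 4, 6, 5, 1]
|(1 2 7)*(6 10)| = |(1 2 7)(6 10)| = 6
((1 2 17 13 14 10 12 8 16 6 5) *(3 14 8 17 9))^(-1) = ((1 2 9 3 14 10 12 17 13 8 16 6 5))^(-1) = (1 5 6 16 8 13 17 12 10 14 3 9 2)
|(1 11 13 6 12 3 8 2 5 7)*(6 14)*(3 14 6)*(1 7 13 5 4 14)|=30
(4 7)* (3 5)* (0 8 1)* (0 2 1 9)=[8, 2, 1, 5, 7, 3, 6, 4, 9, 0]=(0 8 9)(1 2)(3 5)(4 7)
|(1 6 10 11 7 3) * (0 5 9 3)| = |(0 5 9 3 1 6 10 11 7)| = 9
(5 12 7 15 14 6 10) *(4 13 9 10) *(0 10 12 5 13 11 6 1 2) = (0 10 13 9 12 7 15 14 1 2)(4 11 6) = [10, 2, 0, 3, 11, 5, 4, 15, 8, 12, 13, 6, 7, 9, 1, 14]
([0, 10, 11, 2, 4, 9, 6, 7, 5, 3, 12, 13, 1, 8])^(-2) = (1 10 12)(2 9 8 11 3 5 13)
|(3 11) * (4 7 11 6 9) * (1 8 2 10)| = |(1 8 2 10)(3 6 9 4 7 11)| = 12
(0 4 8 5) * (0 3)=(0 4 8 5 3)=[4, 1, 2, 0, 8, 3, 6, 7, 5]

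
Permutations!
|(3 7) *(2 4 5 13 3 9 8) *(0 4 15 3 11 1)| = 6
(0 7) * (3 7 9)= (0 9 3 7)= [9, 1, 2, 7, 4, 5, 6, 0, 8, 3]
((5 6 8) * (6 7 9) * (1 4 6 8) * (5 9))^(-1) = (1 6 4)(5 7)(8 9)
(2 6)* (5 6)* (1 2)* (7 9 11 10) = [0, 2, 5, 3, 4, 6, 1, 9, 8, 11, 7, 10] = (1 2 5 6)(7 9 11 10)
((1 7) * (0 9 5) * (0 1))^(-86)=(0 7 1 5 9)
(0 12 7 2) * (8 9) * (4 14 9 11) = (0 12 7 2)(4 14 9 8 11) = [12, 1, 0, 3, 14, 5, 6, 2, 11, 8, 10, 4, 7, 13, 9]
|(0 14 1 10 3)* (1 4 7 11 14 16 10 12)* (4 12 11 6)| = 12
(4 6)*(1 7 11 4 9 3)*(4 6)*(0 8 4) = (0 8 4)(1 7 11 6 9 3) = [8, 7, 2, 1, 0, 5, 9, 11, 4, 3, 10, 6]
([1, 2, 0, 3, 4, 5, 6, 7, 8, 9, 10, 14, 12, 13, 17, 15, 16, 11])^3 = (17)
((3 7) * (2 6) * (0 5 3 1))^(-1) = (0 1 7 3 5)(2 6)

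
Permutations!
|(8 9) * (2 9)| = |(2 9 8)| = 3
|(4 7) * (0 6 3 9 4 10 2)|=8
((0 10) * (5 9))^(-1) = ((0 10)(5 9))^(-1) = (0 10)(5 9)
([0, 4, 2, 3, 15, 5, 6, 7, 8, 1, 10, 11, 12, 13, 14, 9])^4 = [0, 1, 2, 3, 4, 5, 6, 7, 8, 9, 10, 11, 12, 13, 14, 15]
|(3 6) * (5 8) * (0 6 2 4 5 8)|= 6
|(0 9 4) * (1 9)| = 4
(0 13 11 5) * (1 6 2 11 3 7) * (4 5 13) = (0 4 5)(1 6 2 11 13 3 7) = [4, 6, 11, 7, 5, 0, 2, 1, 8, 9, 10, 13, 12, 3]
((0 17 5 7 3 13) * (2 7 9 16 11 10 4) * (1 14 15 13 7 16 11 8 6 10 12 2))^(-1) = ((0 17 5 9 11 12 2 16 8 6 10 4 1 14 15 13)(3 7))^(-1) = (0 13 15 14 1 4 10 6 8 16 2 12 11 9 5 17)(3 7)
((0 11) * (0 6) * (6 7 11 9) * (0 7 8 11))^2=((0 9 6 7)(8 11))^2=(11)(0 6)(7 9)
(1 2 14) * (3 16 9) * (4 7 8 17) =(1 2 14)(3 16 9)(4 7 8 17) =[0, 2, 14, 16, 7, 5, 6, 8, 17, 3, 10, 11, 12, 13, 1, 15, 9, 4]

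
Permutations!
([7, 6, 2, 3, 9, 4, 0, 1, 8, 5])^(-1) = [6, 7, 2, 3, 5, 9, 1, 0, 8, 4]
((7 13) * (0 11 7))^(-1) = ((0 11 7 13))^(-1) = (0 13 7 11)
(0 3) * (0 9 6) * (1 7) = (0 3 9 6)(1 7) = [3, 7, 2, 9, 4, 5, 0, 1, 8, 6]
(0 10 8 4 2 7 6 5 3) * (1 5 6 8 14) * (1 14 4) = (14)(0 10 4 2 7 8 1 5 3) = [10, 5, 7, 0, 2, 3, 6, 8, 1, 9, 4, 11, 12, 13, 14]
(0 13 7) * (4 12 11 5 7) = (0 13 4 12 11 5 7) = [13, 1, 2, 3, 12, 7, 6, 0, 8, 9, 10, 5, 11, 4]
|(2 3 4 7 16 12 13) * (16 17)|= 8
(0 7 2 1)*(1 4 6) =(0 7 2 4 6 1) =[7, 0, 4, 3, 6, 5, 1, 2]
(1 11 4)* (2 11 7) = [0, 7, 11, 3, 1, 5, 6, 2, 8, 9, 10, 4] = (1 7 2 11 4)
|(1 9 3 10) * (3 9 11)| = 4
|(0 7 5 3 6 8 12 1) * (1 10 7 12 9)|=10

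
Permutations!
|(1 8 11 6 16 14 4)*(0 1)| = 8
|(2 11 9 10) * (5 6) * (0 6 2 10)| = |(0 6 5 2 11 9)| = 6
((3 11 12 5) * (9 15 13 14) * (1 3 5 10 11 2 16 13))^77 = (1 14 2 15 13 3 9 16)(10 12 11)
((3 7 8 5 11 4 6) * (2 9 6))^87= (2 5 3)(4 8 6)(7 9 11)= ((2 9 6 3 7 8 5 11 4))^87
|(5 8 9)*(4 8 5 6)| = 4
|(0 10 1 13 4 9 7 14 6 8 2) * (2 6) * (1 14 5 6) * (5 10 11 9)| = 42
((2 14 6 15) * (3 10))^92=((2 14 6 15)(3 10))^92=(15)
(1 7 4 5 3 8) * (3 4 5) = (1 7 5 4 3 8) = [0, 7, 2, 8, 3, 4, 6, 5, 1]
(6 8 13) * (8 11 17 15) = (6 11 17 15 8 13) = [0, 1, 2, 3, 4, 5, 11, 7, 13, 9, 10, 17, 12, 6, 14, 8, 16, 15]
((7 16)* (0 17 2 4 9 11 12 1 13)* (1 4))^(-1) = ((0 17 2 1 13)(4 9 11 12)(7 16))^(-1) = (0 13 1 2 17)(4 12 11 9)(7 16)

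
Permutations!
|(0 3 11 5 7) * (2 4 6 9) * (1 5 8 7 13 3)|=|(0 1 5 13 3 11 8 7)(2 4 6 9)|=8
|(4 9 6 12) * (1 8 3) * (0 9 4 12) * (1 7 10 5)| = 6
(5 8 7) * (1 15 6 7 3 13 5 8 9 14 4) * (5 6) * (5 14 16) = (1 15 14 4)(3 13 6 7 8)(5 9 16) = [0, 15, 2, 13, 1, 9, 7, 8, 3, 16, 10, 11, 12, 6, 4, 14, 5]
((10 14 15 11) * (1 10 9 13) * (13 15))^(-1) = ((1 10 14 13)(9 15 11))^(-1) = (1 13 14 10)(9 11 15)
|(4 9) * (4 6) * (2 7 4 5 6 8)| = |(2 7 4 9 8)(5 6)| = 10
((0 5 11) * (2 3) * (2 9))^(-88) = (0 11 5)(2 9 3)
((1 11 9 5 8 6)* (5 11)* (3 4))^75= (1 6 8 5)(3 4)(9 11)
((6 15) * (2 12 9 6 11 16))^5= ((2 12 9 6 15 11 16))^5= (2 11 6 12 16 15 9)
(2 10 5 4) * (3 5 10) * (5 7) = (10)(2 3 7 5 4) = [0, 1, 3, 7, 2, 4, 6, 5, 8, 9, 10]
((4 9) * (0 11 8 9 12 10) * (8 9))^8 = ((0 11 9 4 12 10))^8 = (0 9 12)(4 10 11)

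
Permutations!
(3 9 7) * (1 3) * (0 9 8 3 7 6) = [9, 7, 2, 8, 4, 5, 0, 1, 3, 6] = (0 9 6)(1 7)(3 8)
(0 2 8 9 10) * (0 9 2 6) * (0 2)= [6, 1, 8, 3, 4, 5, 2, 7, 0, 10, 9]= (0 6 2 8)(9 10)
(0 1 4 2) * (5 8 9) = (0 1 4 2)(5 8 9) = [1, 4, 0, 3, 2, 8, 6, 7, 9, 5]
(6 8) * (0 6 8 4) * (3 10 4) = (0 6 3 10 4) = [6, 1, 2, 10, 0, 5, 3, 7, 8, 9, 4]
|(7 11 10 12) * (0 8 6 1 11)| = 8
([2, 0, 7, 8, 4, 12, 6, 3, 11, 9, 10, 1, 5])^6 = (12)(0 1 11 8 3 7 2)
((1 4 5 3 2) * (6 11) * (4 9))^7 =(1 9 4 5 3 2)(6 11)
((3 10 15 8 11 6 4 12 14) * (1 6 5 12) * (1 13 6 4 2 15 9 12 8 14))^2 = (1 13 2 14 10 12 4 6 15 3 9)(5 11 8)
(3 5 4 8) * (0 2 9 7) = [2, 1, 9, 5, 8, 4, 6, 0, 3, 7] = (0 2 9 7)(3 5 4 8)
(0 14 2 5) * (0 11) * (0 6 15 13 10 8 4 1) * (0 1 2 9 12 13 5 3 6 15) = (0 14 9 12 13 10 8 4 2 3 6)(5 11 15) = [14, 1, 3, 6, 2, 11, 0, 7, 4, 12, 8, 15, 13, 10, 9, 5]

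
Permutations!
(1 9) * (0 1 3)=(0 1 9 3)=[1, 9, 2, 0, 4, 5, 6, 7, 8, 3]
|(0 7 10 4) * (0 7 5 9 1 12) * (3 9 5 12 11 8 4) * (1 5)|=18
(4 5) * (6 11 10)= (4 5)(6 11 10)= [0, 1, 2, 3, 5, 4, 11, 7, 8, 9, 6, 10]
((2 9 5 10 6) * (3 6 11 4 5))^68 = (11)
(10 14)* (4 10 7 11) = (4 10 14 7 11) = [0, 1, 2, 3, 10, 5, 6, 11, 8, 9, 14, 4, 12, 13, 7]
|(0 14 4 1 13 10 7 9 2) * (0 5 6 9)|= |(0 14 4 1 13 10 7)(2 5 6 9)|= 28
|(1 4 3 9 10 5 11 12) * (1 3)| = 6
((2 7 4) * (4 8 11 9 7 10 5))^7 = ((2 10 5 4)(7 8 11 9))^7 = (2 4 5 10)(7 9 11 8)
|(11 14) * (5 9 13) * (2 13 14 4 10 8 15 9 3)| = |(2 13 5 3)(4 10 8 15 9 14 11)| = 28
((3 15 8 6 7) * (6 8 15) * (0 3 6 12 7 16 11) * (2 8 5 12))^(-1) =(0 11 16 6 7 12 5 8 2 3) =((0 3 2 8 5 12 7 6 16 11))^(-1)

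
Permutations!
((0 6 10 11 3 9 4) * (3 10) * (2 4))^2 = (11)(0 3 2)(4 6 9)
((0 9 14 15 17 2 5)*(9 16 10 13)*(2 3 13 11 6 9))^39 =((0 16 10 11 6 9 14 15 17 3 13 2 5))^39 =(17)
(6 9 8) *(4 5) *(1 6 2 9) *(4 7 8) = [0, 6, 9, 3, 5, 7, 1, 8, 2, 4] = (1 6)(2 9 4 5 7 8)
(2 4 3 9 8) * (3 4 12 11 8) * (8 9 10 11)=[0, 1, 12, 10, 4, 5, 6, 7, 2, 3, 11, 9, 8]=(2 12 8)(3 10 11 9)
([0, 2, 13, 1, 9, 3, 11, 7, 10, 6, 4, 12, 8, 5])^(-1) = (1 3 5 13 2)(4 10 8 12 11 6 9)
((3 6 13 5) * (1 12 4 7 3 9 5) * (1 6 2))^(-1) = (1 2 3 7 4 12)(5 9)(6 13)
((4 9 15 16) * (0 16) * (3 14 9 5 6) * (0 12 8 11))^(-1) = ((0 16 4 5 6 3 14 9 15 12 8 11))^(-1) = (0 11 8 12 15 9 14 3 6 5 4 16)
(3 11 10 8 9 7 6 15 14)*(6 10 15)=(3 11 15 14)(7 10 8 9)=[0, 1, 2, 11, 4, 5, 6, 10, 9, 7, 8, 15, 12, 13, 3, 14]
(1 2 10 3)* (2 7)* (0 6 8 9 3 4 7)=[6, 0, 10, 1, 7, 5, 8, 2, 9, 3, 4]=(0 6 8 9 3 1)(2 10 4 7)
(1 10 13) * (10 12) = (1 12 10 13) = [0, 12, 2, 3, 4, 5, 6, 7, 8, 9, 13, 11, 10, 1]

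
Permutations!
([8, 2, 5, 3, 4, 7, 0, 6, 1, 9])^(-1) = (9)(0 6 7 5 2 1 8)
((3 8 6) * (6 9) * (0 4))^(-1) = (0 4)(3 6 9 8)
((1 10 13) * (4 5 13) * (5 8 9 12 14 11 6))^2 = (1 4 9 14 6 13 10 8 12 11 5)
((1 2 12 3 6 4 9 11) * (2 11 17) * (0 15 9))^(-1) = (0 4 6 3 12 2 17 9 15)(1 11)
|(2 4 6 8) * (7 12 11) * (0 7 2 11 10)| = 20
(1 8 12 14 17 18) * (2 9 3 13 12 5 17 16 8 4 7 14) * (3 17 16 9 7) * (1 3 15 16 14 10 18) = (1 4 15 16 8 5 14 9 17)(2 7 10 18 3 13 12) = [0, 4, 7, 13, 15, 14, 6, 10, 5, 17, 18, 11, 2, 12, 9, 16, 8, 1, 3]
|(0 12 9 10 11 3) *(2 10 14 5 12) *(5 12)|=15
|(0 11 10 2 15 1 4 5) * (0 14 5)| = 14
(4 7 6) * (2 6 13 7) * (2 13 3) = (2 6 4 13 7 3) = [0, 1, 6, 2, 13, 5, 4, 3, 8, 9, 10, 11, 12, 7]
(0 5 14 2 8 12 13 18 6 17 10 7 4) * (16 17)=(0 5 14 2 8 12 13 18 6 16 17 10 7 4)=[5, 1, 8, 3, 0, 14, 16, 4, 12, 9, 7, 11, 13, 18, 2, 15, 17, 10, 6]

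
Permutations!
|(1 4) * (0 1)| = 3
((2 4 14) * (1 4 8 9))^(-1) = (1 9 8 2 14 4)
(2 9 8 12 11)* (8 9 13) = (2 13 8 12 11) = [0, 1, 13, 3, 4, 5, 6, 7, 12, 9, 10, 2, 11, 8]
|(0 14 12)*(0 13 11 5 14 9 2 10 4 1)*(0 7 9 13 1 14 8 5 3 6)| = 40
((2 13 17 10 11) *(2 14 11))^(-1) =(2 10 17 13)(11 14) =((2 13 17 10)(11 14))^(-1)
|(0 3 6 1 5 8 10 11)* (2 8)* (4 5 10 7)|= 30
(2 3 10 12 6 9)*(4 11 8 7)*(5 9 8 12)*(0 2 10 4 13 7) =(0 2 3 4 11 12 6 8)(5 9 10)(7 13) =[2, 1, 3, 4, 11, 9, 8, 13, 0, 10, 5, 12, 6, 7]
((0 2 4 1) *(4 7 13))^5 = ((0 2 7 13 4 1))^5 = (0 1 4 13 7 2)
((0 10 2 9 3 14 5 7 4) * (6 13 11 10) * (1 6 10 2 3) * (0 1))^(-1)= ((0 10 3 14 5 7 4 1 6 13 11 2 9))^(-1)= (0 9 2 11 13 6 1 4 7 5 14 3 10)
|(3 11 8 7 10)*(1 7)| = 6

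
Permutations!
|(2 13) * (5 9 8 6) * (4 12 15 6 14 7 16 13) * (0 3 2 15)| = |(0 3 2 4 12)(5 9 8 14 7 16 13 15 6)| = 45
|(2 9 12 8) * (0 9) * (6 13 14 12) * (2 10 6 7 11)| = |(0 9 7 11 2)(6 13 14 12 8 10)| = 30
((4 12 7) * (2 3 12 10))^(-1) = (2 10 4 7 12 3) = ((2 3 12 7 4 10))^(-1)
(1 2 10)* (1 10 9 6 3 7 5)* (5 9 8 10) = (1 2 8 10 5)(3 7 9 6) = [0, 2, 8, 7, 4, 1, 3, 9, 10, 6, 5]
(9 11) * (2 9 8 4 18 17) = [0, 1, 9, 3, 18, 5, 6, 7, 4, 11, 10, 8, 12, 13, 14, 15, 16, 2, 17] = (2 9 11 8 4 18 17)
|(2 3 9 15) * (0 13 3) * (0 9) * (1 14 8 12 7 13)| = 24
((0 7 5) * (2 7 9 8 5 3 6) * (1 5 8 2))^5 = ((0 9 2 7 3 6 1 5))^5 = (0 6 2 5 3 9 1 7)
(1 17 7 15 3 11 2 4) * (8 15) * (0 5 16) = [5, 17, 4, 11, 1, 16, 6, 8, 15, 9, 10, 2, 12, 13, 14, 3, 0, 7] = (0 5 16)(1 17 7 8 15 3 11 2 4)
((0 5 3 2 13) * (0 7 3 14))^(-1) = ((0 5 14)(2 13 7 3))^(-1) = (0 14 5)(2 3 7 13)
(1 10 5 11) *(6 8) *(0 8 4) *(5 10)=(0 8 6 4)(1 5 11)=[8, 5, 2, 3, 0, 11, 4, 7, 6, 9, 10, 1]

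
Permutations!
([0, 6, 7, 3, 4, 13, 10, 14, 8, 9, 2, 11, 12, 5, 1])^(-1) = (1 14 7 2 10 6)(5 13)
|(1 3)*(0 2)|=2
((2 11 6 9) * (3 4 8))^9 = (2 11 6 9) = ((2 11 6 9)(3 4 8))^9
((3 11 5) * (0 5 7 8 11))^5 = (0 3 5)(7 11 8)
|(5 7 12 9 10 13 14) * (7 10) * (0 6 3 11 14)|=|(0 6 3 11 14 5 10 13)(7 12 9)|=24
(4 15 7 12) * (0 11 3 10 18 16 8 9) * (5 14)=(0 11 3 10 18 16 8 9)(4 15 7 12)(5 14)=[11, 1, 2, 10, 15, 14, 6, 12, 9, 0, 18, 3, 4, 13, 5, 7, 8, 17, 16]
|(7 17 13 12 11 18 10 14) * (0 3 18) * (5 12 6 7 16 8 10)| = 12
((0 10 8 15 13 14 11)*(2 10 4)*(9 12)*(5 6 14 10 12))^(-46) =((0 4 2 12 9 5 6 14 11)(8 15 13 10))^(-46) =(0 11 14 6 5 9 12 2 4)(8 13)(10 15)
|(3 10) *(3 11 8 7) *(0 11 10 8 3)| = |(0 11 3 8 7)| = 5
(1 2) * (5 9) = [0, 2, 1, 3, 4, 9, 6, 7, 8, 5] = (1 2)(5 9)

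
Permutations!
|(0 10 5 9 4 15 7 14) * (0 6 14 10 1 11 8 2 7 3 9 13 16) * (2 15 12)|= 30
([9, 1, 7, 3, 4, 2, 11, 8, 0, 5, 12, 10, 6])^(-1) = [8, 1, 5, 3, 4, 9, 12, 2, 7, 0, 11, 6, 10]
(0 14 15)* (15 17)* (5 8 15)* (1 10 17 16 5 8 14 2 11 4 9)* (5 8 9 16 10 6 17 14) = [2, 6, 11, 3, 16, 5, 17, 7, 15, 1, 14, 4, 12, 13, 10, 0, 8, 9] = (0 2 11 4 16 8 15)(1 6 17 9)(10 14)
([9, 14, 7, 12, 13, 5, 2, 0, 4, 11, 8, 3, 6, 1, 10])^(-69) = (0 3 2 9 12 7 11 6)(1 8)(4 14)(10 13)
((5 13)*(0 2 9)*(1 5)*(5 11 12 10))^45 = (1 10)(5 11)(12 13)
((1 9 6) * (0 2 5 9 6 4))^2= (0 5 4 2 9)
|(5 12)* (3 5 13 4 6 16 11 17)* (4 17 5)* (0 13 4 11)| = 10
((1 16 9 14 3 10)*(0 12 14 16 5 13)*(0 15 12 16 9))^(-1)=(0 16)(1 10 3 14 12 15 13 5)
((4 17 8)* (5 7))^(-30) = (17)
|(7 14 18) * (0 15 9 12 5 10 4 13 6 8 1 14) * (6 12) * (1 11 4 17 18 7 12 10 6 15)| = |(0 1 14 7)(4 13 10 17 18 12 5 6 8 11)(9 15)| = 20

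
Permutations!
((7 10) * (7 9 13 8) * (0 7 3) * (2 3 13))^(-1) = (0 3 2 9 10 7)(8 13)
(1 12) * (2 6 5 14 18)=(1 12)(2 6 5 14 18)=[0, 12, 6, 3, 4, 14, 5, 7, 8, 9, 10, 11, 1, 13, 18, 15, 16, 17, 2]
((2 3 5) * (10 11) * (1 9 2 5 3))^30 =((1 9 2)(10 11))^30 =(11)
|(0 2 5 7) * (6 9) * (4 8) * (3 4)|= |(0 2 5 7)(3 4 8)(6 9)|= 12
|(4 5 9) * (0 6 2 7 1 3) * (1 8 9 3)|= |(0 6 2 7 8 9 4 5 3)|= 9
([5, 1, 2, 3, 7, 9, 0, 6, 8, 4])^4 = (0 7 9)(4 5 6)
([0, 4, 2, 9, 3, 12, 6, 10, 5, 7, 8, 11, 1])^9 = (12)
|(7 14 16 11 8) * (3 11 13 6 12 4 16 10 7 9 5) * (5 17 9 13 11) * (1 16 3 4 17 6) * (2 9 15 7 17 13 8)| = |(1 16 11 2 9 6 12 13)(3 5 4)(7 14 10 17 15)| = 120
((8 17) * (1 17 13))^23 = ((1 17 8 13))^23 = (1 13 8 17)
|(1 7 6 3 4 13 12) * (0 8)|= 14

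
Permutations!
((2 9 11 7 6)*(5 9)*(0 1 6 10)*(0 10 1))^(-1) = ((1 6 2 5 9 11 7))^(-1) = (1 7 11 9 5 2 6)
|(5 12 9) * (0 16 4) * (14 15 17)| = 3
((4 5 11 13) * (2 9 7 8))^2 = (2 7)(4 11)(5 13)(8 9)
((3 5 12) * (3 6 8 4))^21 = (3 6)(4 12)(5 8)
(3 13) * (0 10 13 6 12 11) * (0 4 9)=(0 10 13 3 6 12 11 4 9)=[10, 1, 2, 6, 9, 5, 12, 7, 8, 0, 13, 4, 11, 3]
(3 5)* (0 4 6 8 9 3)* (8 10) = (0 4 6 10 8 9 3 5) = [4, 1, 2, 5, 6, 0, 10, 7, 9, 3, 8]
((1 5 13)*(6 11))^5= (1 13 5)(6 11)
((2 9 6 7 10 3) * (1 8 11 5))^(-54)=((1 8 11 5)(2 9 6 7 10 3))^(-54)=(1 11)(5 8)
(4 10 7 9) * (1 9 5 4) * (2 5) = (1 9)(2 5 4 10 7) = [0, 9, 5, 3, 10, 4, 6, 2, 8, 1, 7]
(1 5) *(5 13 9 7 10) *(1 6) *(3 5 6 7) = (1 13 9 3 5 7 10 6) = [0, 13, 2, 5, 4, 7, 1, 10, 8, 3, 6, 11, 12, 9]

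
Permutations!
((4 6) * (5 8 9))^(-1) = (4 6)(5 9 8) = ((4 6)(5 8 9))^(-1)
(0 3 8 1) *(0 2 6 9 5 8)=(0 3)(1 2 6 9 5 8)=[3, 2, 6, 0, 4, 8, 9, 7, 1, 5]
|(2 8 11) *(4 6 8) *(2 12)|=|(2 4 6 8 11 12)|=6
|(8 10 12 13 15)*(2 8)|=6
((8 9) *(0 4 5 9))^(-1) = (0 8 9 5 4)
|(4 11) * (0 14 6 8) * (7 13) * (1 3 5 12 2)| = 20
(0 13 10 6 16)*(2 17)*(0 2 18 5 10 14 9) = (0 13 14 9)(2 17 18 5 10 6 16) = [13, 1, 17, 3, 4, 10, 16, 7, 8, 0, 6, 11, 12, 14, 9, 15, 2, 18, 5]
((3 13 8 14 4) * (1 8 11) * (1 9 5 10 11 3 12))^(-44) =(1 8 14 4 12)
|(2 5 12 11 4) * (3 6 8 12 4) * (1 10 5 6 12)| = 21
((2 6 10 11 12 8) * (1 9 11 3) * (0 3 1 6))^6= (0 11 6 8 1)(2 9 3 12 10)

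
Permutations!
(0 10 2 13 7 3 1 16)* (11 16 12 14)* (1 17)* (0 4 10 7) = (0 7 3 17 1 12 14 11 16 4 10 2 13) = [7, 12, 13, 17, 10, 5, 6, 3, 8, 9, 2, 16, 14, 0, 11, 15, 4, 1]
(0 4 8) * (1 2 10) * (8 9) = (0 4 9 8)(1 2 10) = [4, 2, 10, 3, 9, 5, 6, 7, 0, 8, 1]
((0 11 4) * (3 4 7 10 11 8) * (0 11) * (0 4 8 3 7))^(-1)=((0 3 8 7 10 4 11))^(-1)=(0 11 4 10 7 8 3)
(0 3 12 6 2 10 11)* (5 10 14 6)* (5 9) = (0 3 12 9 5 10 11)(2 14 6) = [3, 1, 14, 12, 4, 10, 2, 7, 8, 5, 11, 0, 9, 13, 6]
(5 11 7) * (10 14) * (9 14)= (5 11 7)(9 14 10)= [0, 1, 2, 3, 4, 11, 6, 5, 8, 14, 9, 7, 12, 13, 10]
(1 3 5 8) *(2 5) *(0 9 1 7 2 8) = (0 9 1 3 8 7 2 5) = [9, 3, 5, 8, 4, 0, 6, 2, 7, 1]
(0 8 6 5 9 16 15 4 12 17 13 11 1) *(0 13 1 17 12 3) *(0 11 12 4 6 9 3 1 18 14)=(0 8 9 16 15 6 5 3 11 17 18 14)(1 13 12 4)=[8, 13, 2, 11, 1, 3, 5, 7, 9, 16, 10, 17, 4, 12, 0, 6, 15, 18, 14]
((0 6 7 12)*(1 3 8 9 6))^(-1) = ((0 1 3 8 9 6 7 12))^(-1) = (0 12 7 6 9 8 3 1)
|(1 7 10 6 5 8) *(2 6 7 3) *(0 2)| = |(0 2 6 5 8 1 3)(7 10)| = 14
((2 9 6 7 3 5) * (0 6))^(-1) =((0 6 7 3 5 2 9))^(-1) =(0 9 2 5 3 7 6)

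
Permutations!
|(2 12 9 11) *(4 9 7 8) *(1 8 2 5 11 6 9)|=6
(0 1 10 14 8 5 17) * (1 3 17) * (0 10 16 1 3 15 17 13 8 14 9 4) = [15, 16, 2, 13, 0, 3, 6, 7, 5, 4, 9, 11, 12, 8, 14, 17, 1, 10] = (0 15 17 10 9 4)(1 16)(3 13 8 5)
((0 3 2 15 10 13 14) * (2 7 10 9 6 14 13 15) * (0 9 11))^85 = (0 3 7 10 15 11)(6 14 9)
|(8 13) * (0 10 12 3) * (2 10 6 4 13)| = |(0 6 4 13 8 2 10 12 3)| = 9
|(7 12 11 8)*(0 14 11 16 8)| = 12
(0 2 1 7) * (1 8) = [2, 7, 8, 3, 4, 5, 6, 0, 1] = (0 2 8 1 7)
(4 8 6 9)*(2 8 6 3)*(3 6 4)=(2 8 6 9 3)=[0, 1, 8, 2, 4, 5, 9, 7, 6, 3]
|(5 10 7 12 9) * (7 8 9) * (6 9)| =|(5 10 8 6 9)(7 12)| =10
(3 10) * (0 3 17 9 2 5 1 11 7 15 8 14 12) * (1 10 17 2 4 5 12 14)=(0 3 17 9 4 5 10 2 12)(1 11 7 15 8)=[3, 11, 12, 17, 5, 10, 6, 15, 1, 4, 2, 7, 0, 13, 14, 8, 16, 9]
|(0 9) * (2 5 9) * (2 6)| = 5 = |(0 6 2 5 9)|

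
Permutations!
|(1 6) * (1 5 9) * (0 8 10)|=|(0 8 10)(1 6 5 9)|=12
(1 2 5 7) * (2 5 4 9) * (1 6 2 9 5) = (9)(2 4 5 7 6) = [0, 1, 4, 3, 5, 7, 2, 6, 8, 9]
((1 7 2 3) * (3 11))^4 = (1 3 11 2 7)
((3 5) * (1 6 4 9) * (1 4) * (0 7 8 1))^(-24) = (9)(0 7 8 1 6)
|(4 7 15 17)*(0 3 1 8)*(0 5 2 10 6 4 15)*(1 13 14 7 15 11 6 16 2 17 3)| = |(0 1 8 5 17 11 6 4 15 3 13 14 7)(2 10 16)| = 39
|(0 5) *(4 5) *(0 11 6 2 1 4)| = 6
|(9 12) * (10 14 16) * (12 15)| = |(9 15 12)(10 14 16)| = 3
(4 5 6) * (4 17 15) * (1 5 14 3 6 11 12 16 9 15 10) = (1 5 11 12 16 9 15 4 14 3 6 17 10) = [0, 5, 2, 6, 14, 11, 17, 7, 8, 15, 1, 12, 16, 13, 3, 4, 9, 10]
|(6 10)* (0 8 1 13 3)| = 10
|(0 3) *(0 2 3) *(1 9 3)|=4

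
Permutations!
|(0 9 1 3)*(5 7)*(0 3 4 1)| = 2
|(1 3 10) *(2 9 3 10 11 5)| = |(1 10)(2 9 3 11 5)| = 10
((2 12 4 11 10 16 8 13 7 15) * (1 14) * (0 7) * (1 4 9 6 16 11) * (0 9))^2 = (0 15 12 7 2)(1 4 14)(6 8 9 16 13)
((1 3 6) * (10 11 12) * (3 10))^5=(1 6 3 12 11 10)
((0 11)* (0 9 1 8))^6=((0 11 9 1 8))^6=(0 11 9 1 8)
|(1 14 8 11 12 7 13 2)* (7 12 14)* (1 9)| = 15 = |(1 7 13 2 9)(8 11 14)|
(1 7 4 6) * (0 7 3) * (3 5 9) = (0 7 4 6 1 5 9 3) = [7, 5, 2, 0, 6, 9, 1, 4, 8, 3]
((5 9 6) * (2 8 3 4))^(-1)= ((2 8 3 4)(5 9 6))^(-1)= (2 4 3 8)(5 6 9)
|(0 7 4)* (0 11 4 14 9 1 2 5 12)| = 8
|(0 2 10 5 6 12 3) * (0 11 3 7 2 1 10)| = 8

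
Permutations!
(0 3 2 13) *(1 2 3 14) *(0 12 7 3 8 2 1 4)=(0 14 4)(2 13 12 7 3 8)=[14, 1, 13, 8, 0, 5, 6, 3, 2, 9, 10, 11, 7, 12, 4]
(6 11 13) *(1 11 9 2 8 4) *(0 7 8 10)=(0 7 8 4 1 11 13 6 9 2 10)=[7, 11, 10, 3, 1, 5, 9, 8, 4, 2, 0, 13, 12, 6]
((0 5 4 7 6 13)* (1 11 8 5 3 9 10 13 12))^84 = (0 13 10 9 3)(1 4)(5 12)(6 8)(7 11)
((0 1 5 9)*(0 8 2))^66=(9)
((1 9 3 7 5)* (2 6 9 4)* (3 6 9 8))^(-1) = (1 5 7 3 8 6 9 2 4)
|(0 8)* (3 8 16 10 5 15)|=7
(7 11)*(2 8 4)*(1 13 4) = [0, 13, 8, 3, 2, 5, 6, 11, 1, 9, 10, 7, 12, 4] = (1 13 4 2 8)(7 11)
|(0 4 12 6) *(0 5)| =5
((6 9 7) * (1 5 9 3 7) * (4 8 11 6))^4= (1 5 9)(3 11 4)(6 8 7)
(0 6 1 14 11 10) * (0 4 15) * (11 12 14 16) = (0 6 1 16 11 10 4 15)(12 14) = [6, 16, 2, 3, 15, 5, 1, 7, 8, 9, 4, 10, 14, 13, 12, 0, 11]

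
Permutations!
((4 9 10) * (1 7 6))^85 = ((1 7 6)(4 9 10))^85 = (1 7 6)(4 9 10)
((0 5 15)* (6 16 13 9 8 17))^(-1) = (0 15 5)(6 17 8 9 13 16) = ((0 5 15)(6 16 13 9 8 17))^(-1)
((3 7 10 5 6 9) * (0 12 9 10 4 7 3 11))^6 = (0 9)(11 12)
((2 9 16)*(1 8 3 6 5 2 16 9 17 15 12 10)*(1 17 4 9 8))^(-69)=(2 4 9 8 3 6 5)(10 12 15 17)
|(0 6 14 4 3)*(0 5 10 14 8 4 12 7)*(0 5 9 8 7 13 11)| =|(0 6 7 5 10 14 12 13 11)(3 9 8 4)| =36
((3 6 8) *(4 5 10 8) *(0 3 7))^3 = (0 4 8 3 5 7 6 10)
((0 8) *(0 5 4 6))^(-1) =(0 6 4 5 8)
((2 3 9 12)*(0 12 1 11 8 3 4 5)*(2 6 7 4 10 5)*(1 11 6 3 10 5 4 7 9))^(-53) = ((0 12 3 1 6 9 11 8 10 4 2 5))^(-53) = (0 8 3 4 6 5 11 12 10 1 2 9)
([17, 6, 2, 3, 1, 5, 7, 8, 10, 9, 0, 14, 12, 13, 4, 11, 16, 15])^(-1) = [10, 4, 2, 3, 14, 5, 1, 6, 7, 9, 8, 15, 12, 13, 11, 17, 16, 0]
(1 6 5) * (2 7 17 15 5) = (1 6 2 7 17 15 5) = [0, 6, 7, 3, 4, 1, 2, 17, 8, 9, 10, 11, 12, 13, 14, 5, 16, 15]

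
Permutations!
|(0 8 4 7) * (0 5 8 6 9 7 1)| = |(0 6 9 7 5 8 4 1)| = 8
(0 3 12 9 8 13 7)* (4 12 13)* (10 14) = [3, 1, 2, 13, 12, 5, 6, 0, 4, 8, 14, 11, 9, 7, 10] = (0 3 13 7)(4 12 9 8)(10 14)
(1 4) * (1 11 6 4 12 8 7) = (1 12 8 7)(4 11 6) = [0, 12, 2, 3, 11, 5, 4, 1, 7, 9, 10, 6, 8]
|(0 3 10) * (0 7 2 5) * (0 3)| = |(2 5 3 10 7)| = 5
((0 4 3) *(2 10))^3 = (2 10)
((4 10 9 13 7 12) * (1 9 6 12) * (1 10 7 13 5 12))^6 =(13)(1 10 4 5)(6 7 12 9)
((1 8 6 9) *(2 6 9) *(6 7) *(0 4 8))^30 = (9)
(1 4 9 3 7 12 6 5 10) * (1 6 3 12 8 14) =[0, 4, 2, 7, 9, 10, 5, 8, 14, 12, 6, 11, 3, 13, 1] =(1 4 9 12 3 7 8 14)(5 10 6)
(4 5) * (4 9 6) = (4 5 9 6) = [0, 1, 2, 3, 5, 9, 4, 7, 8, 6]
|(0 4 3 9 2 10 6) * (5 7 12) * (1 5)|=|(0 4 3 9 2 10 6)(1 5 7 12)|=28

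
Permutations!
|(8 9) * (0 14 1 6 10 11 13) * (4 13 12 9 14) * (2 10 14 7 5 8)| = 15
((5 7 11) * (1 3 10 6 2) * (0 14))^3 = ((0 14)(1 3 10 6 2)(5 7 11))^3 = (0 14)(1 6 3 2 10)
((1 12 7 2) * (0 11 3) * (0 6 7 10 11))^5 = ((1 12 10 11 3 6 7 2))^5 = (1 6 10 2 3 12 7 11)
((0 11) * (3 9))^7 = ((0 11)(3 9))^7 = (0 11)(3 9)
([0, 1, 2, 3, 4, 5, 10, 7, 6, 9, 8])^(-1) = [0, 1, 2, 3, 4, 5, 8, 7, 10, 9, 6]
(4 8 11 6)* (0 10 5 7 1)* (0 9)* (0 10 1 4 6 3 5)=[1, 9, 2, 5, 8, 7, 6, 4, 11, 10, 0, 3]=(0 1 9 10)(3 5 7 4 8 11)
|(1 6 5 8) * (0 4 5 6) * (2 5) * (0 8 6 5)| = 6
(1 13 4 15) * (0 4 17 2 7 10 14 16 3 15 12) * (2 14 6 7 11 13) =(0 4 12)(1 2 11 13 17 14 16 3 15)(6 7 10) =[4, 2, 11, 15, 12, 5, 7, 10, 8, 9, 6, 13, 0, 17, 16, 1, 3, 14]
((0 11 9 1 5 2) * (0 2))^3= ((0 11 9 1 5))^3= (0 1 11 5 9)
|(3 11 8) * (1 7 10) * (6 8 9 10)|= 8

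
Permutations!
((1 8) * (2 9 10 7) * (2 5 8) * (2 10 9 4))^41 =((1 10 7 5 8)(2 4))^41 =(1 10 7 5 8)(2 4)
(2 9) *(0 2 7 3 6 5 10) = (0 2 9 7 3 6 5 10) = [2, 1, 9, 6, 4, 10, 5, 3, 8, 7, 0]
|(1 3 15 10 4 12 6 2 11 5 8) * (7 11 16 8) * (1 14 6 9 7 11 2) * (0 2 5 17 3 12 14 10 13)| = |(0 2 16 8 10 4 14 6 1 12 9 7 5 11 17 3 15 13)| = 18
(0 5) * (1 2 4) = (0 5)(1 2 4) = [5, 2, 4, 3, 1, 0]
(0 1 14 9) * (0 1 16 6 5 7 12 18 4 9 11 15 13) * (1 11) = (0 16 6 5 7 12 18 4 9 11 15 13)(1 14) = [16, 14, 2, 3, 9, 7, 5, 12, 8, 11, 10, 15, 18, 0, 1, 13, 6, 17, 4]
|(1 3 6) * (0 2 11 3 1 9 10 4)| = 8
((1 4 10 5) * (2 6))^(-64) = ((1 4 10 5)(2 6))^(-64) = (10)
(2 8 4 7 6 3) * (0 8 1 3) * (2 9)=(0 8 4 7 6)(1 3 9 2)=[8, 3, 1, 9, 7, 5, 0, 6, 4, 2]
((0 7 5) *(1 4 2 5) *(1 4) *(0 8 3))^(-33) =(0 4 5 3 7 2 8)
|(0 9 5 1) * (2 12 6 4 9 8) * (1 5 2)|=|(0 8 1)(2 12 6 4 9)|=15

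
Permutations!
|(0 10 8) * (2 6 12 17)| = 12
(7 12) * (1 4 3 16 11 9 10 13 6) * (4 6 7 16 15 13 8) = (1 6)(3 15 13 7 12 16 11 9 10 8 4) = [0, 6, 2, 15, 3, 5, 1, 12, 4, 10, 8, 9, 16, 7, 14, 13, 11]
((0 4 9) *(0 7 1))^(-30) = (9)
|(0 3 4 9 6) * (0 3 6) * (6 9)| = 6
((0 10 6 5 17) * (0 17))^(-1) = (17)(0 5 6 10)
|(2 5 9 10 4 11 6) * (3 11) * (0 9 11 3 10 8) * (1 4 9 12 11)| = 11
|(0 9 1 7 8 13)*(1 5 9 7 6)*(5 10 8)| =14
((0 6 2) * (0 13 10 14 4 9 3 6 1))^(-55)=((0 1)(2 13 10 14 4 9 3 6))^(-55)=(0 1)(2 13 10 14 4 9 3 6)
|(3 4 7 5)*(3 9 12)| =6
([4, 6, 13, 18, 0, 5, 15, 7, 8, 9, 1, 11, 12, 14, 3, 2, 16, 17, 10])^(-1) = (0 4)(1 10 18 3 14 13 2 15 6)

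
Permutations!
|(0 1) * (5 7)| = |(0 1)(5 7)| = 2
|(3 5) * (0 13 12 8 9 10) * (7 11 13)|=|(0 7 11 13 12 8 9 10)(3 5)|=8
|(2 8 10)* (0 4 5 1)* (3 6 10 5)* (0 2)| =20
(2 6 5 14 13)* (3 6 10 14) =(2 10 14 13)(3 6 5) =[0, 1, 10, 6, 4, 3, 5, 7, 8, 9, 14, 11, 12, 2, 13]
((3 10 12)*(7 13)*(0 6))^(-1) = (0 6)(3 12 10)(7 13) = ((0 6)(3 10 12)(7 13))^(-1)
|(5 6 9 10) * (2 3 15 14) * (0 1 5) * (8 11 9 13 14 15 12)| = 13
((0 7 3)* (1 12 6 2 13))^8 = (0 3 7)(1 2 12 13 6)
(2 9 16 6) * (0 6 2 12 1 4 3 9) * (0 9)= [6, 4, 9, 0, 3, 5, 12, 7, 8, 16, 10, 11, 1, 13, 14, 15, 2]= (0 6 12 1 4 3)(2 9 16)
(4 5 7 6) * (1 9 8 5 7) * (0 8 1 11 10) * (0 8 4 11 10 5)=(0 4 7 6 11 5 10 8)(1 9)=[4, 9, 2, 3, 7, 10, 11, 6, 0, 1, 8, 5]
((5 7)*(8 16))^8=(16)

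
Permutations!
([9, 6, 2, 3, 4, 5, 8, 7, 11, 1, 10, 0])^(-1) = [11, 9, 2, 3, 4, 5, 1, 7, 6, 0, 10, 8]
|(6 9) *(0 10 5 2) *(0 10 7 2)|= 10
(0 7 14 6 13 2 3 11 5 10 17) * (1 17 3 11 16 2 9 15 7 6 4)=(0 6 13 9 15 7 14 4 1 17)(2 11 5 10 3 16)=[6, 17, 11, 16, 1, 10, 13, 14, 8, 15, 3, 5, 12, 9, 4, 7, 2, 0]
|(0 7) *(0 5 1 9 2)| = 6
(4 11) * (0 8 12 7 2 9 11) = [8, 1, 9, 3, 0, 5, 6, 2, 12, 11, 10, 4, 7] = (0 8 12 7 2 9 11 4)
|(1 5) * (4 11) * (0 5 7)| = |(0 5 1 7)(4 11)| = 4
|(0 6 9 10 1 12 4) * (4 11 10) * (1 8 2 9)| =|(0 6 1 12 11 10 8 2 9 4)| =10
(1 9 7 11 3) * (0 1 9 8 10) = (0 1 8 10)(3 9 7 11) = [1, 8, 2, 9, 4, 5, 6, 11, 10, 7, 0, 3]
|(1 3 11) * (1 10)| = 4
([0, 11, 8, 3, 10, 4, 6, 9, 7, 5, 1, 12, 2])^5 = (1 7)(2 4)(5 12)(8 10)(9 11)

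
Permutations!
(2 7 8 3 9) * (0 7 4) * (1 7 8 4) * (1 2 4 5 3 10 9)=[8, 7, 2, 1, 0, 3, 6, 5, 10, 4, 9]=(0 8 10 9 4)(1 7 5 3)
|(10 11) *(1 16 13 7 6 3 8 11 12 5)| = |(1 16 13 7 6 3 8 11 10 12 5)| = 11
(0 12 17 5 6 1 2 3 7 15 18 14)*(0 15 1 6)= (0 12 17 5)(1 2 3 7)(14 15 18)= [12, 2, 3, 7, 4, 0, 6, 1, 8, 9, 10, 11, 17, 13, 15, 18, 16, 5, 14]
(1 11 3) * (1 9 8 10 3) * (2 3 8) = (1 11)(2 3 9)(8 10) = [0, 11, 3, 9, 4, 5, 6, 7, 10, 2, 8, 1]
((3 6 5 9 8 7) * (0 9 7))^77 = (0 8 9)(3 6 5 7) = ((0 9 8)(3 6 5 7))^77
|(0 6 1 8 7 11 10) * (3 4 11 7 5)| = 9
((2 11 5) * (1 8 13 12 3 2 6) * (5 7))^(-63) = (1 7 3 8 5 2 13 6 11 12) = ((1 8 13 12 3 2 11 7 5 6))^(-63)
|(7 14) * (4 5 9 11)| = |(4 5 9 11)(7 14)| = 4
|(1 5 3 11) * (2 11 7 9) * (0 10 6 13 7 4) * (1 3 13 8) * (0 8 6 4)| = |(0 10 4 8 1 5 13 7 9 2 11 3)| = 12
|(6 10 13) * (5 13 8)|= |(5 13 6 10 8)|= 5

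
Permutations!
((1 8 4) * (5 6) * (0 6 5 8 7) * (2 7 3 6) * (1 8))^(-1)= (0 7 2)(1 6 3)(4 8)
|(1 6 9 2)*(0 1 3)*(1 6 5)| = 10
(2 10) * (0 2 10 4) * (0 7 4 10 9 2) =[0, 1, 10, 3, 7, 5, 6, 4, 8, 2, 9] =(2 10 9)(4 7)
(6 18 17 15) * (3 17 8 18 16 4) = (3 17 15 6 16 4)(8 18) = [0, 1, 2, 17, 3, 5, 16, 7, 18, 9, 10, 11, 12, 13, 14, 6, 4, 15, 8]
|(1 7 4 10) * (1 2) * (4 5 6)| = |(1 7 5 6 4 10 2)| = 7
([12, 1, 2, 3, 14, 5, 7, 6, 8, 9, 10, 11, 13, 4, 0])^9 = (0 14 4 13 12)(6 7)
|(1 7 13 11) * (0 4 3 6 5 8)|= |(0 4 3 6 5 8)(1 7 13 11)|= 12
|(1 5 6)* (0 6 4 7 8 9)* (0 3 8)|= 6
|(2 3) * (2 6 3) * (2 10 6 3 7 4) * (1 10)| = |(1 10 6 7 4 2)| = 6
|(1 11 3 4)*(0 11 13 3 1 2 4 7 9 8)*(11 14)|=18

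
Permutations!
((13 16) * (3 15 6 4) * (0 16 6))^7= (16)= ((0 16 13 6 4 3 15))^7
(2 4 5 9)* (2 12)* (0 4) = (0 4 5 9 12 2) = [4, 1, 0, 3, 5, 9, 6, 7, 8, 12, 10, 11, 2]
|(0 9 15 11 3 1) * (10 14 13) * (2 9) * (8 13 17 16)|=|(0 2 9 15 11 3 1)(8 13 10 14 17 16)|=42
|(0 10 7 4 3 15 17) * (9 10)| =|(0 9 10 7 4 3 15 17)| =8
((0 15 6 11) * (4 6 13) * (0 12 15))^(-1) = ((4 6 11 12 15 13))^(-1) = (4 13 15 12 11 6)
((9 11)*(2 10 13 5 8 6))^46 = (2 8 13)(5 10 6)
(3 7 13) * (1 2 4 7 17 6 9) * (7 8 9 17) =(1 2 4 8 9)(3 7 13)(6 17) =[0, 2, 4, 7, 8, 5, 17, 13, 9, 1, 10, 11, 12, 3, 14, 15, 16, 6]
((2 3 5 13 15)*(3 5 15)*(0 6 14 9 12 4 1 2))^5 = ((0 6 14 9 12 4 1 2 5 13 3 15))^5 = (0 4 3 9 5 6 1 15 12 13 14 2)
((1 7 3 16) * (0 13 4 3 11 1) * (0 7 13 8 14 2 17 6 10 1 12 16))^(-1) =(0 3 4 13 1 10 6 17 2 14 8)(7 16 12 11)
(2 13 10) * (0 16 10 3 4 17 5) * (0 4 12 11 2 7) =[16, 1, 13, 12, 17, 4, 6, 0, 8, 9, 7, 2, 11, 3, 14, 15, 10, 5] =(0 16 10 7)(2 13 3 12 11)(4 17 5)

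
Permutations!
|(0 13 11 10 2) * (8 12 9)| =|(0 13 11 10 2)(8 12 9)| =15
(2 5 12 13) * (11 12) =(2 5 11 12 13) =[0, 1, 5, 3, 4, 11, 6, 7, 8, 9, 10, 12, 13, 2]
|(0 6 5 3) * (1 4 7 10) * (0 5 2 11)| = 4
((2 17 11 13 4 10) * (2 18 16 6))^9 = (18)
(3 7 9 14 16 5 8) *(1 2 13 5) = (1 2 13 5 8 3 7 9 14 16) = [0, 2, 13, 7, 4, 8, 6, 9, 3, 14, 10, 11, 12, 5, 16, 15, 1]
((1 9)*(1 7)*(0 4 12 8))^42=((0 4 12 8)(1 9 7))^42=(0 12)(4 8)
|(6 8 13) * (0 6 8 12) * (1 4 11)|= |(0 6 12)(1 4 11)(8 13)|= 6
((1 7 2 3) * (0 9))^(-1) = ((0 9)(1 7 2 3))^(-1) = (0 9)(1 3 2 7)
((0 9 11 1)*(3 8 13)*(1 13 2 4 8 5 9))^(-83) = (0 1)(2 4 8)(3 9 13 5 11)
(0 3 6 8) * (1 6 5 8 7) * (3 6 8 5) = (0 6 7 1 8) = [6, 8, 2, 3, 4, 5, 7, 1, 0]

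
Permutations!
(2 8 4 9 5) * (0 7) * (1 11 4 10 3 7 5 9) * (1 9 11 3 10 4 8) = (0 5 2 1 3 7)(4 9 11 8) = [5, 3, 1, 7, 9, 2, 6, 0, 4, 11, 10, 8]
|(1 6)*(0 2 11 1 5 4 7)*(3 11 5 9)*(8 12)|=10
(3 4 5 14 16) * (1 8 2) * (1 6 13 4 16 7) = (1 8 2 6 13 4 5 14 7)(3 16) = [0, 8, 6, 16, 5, 14, 13, 1, 2, 9, 10, 11, 12, 4, 7, 15, 3]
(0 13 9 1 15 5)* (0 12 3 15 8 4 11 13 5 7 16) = (0 5 12 3 15 7 16)(1 8 4 11 13 9) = [5, 8, 2, 15, 11, 12, 6, 16, 4, 1, 10, 13, 3, 9, 14, 7, 0]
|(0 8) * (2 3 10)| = |(0 8)(2 3 10)| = 6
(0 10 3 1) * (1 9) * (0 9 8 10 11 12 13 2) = (0 11 12 13 2)(1 9)(3 8 10) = [11, 9, 0, 8, 4, 5, 6, 7, 10, 1, 3, 12, 13, 2]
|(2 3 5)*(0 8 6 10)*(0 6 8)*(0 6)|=3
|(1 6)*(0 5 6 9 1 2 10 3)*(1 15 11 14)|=30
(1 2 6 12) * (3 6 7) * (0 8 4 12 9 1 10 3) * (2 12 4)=(0 8 2 7)(1 12 10 3 6 9)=[8, 12, 7, 6, 4, 5, 9, 0, 2, 1, 3, 11, 10]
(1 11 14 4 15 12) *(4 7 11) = (1 4 15 12)(7 11 14) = [0, 4, 2, 3, 15, 5, 6, 11, 8, 9, 10, 14, 1, 13, 7, 12]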